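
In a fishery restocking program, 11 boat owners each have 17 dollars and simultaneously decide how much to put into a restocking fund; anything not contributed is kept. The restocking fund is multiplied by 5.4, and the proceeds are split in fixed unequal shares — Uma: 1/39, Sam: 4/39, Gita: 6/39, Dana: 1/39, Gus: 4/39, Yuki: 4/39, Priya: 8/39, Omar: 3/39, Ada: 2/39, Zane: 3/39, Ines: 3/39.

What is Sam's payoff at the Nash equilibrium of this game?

26.42 dollars

Each unit j contributes comes back to j as 5.4 × (j's share), so j prefers to contribute only if that share exceeds 1/5.4 = 0.1852; otherwise keeping the unit dominates.
The only share above 0.1852 is Priya's 8/39, contributing 17; the remaining 10 contribute 0. Total contributed: 17.
Sam keeps 17 and receives 5.4 × 17 × 4/39 = 9.42 from the restocking fund, for a payoff of 26.42.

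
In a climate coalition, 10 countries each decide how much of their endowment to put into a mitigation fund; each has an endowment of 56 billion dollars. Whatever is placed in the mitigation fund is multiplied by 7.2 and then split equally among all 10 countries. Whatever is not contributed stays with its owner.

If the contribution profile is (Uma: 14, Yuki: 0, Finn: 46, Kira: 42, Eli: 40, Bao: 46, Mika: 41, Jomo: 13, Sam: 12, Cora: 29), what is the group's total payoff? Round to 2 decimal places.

Total contributed: 14 + 0 + 46 + 42 + 40 + 46 + 41 + 13 + 12 + 29 = 283; total kept: 10 × 56 − 283 = 277.
The mitigation fund pays out 7.2 × 283 = 2037.60 in aggregate.
Group total = 277 + 2037.60 = 2314.60.

2314.60 billion dollars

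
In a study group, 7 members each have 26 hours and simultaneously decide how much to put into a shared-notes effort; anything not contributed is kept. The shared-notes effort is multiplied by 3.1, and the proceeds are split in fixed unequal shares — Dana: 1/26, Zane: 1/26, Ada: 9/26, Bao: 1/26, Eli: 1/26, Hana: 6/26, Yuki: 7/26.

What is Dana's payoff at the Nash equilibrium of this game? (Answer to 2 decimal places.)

Each unit j contributes comes back to j as 3.1 × (j's share), so j prefers to contribute only if that share exceeds 1/3.1 = 0.3226; otherwise keeping the unit dominates.
Only Ada (9/26) clears that bar, contributing 26; the remaining 6 contribute 0. Total contributed: 26.
Dana keeps 26 and receives 3.1 × 26 × 1/26 = 3.10 from the shared-notes effort, for a payoff of 29.10.

29.10 hours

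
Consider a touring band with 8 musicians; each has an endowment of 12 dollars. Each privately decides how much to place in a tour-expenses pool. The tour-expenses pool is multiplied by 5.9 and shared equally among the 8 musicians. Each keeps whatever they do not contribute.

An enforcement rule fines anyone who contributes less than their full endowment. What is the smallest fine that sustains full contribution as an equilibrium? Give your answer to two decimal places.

Given the others contribute fully, the best deviation is to contribute 0 (any partial contribution still incurs the fine and gives up units whose private return 0.7375 is below 1).
Deviating from 12 to 0 saves 12 dollars but forfeits the deviator's share of the drop in the tour-expenses pool: 5.9/8 × 12 = 8.85.
So the deviation gain is 12 − 8.85 = 3.15, and the fine must be at least 3.15 dollars to wipe it out.

3.15 dollars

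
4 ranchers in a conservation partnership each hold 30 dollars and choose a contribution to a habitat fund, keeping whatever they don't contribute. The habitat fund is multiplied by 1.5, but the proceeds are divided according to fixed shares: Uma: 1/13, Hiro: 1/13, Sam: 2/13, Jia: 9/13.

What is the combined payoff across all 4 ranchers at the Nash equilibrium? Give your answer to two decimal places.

135.00 dollars

Each unit j contributes comes back to j as 1.5 × (j's share), so j prefers to contribute only if that share exceeds 1/1.5 = 0.6667; otherwise keeping the unit dominates.
Only Jia (9/13) clears that bar, contributing 30; the remaining 3 contribute 0. Total contributed: 30.
The habitat fund pays out 1.5 × 30 = 45.00 in total (split across the unequal shares, but the aggregate is all that matters for the group sum).
The 3 free-riders keep 30 each, adding 90. Group total = 90 + 45.00 = 135.00.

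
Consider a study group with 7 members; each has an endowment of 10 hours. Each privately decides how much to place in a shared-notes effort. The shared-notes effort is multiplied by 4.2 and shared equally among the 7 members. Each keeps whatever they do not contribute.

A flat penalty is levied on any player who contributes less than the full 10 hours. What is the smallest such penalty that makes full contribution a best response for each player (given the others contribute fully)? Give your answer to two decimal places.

Given the others contribute fully, the best deviation is to contribute 0 (any partial contribution still incurs the fine and gives up units whose private return 0.6000 is below 1).
Deviating from 10 to 0 saves 10 hours but forfeits the deviator's share of the drop in the shared-notes effort: 4.2/7 × 10 = 6.00.
So the deviation gain is 10 − 6.00 = 4.00, and the fine must be at least 4.00 hours to wipe it out.

4.00 hours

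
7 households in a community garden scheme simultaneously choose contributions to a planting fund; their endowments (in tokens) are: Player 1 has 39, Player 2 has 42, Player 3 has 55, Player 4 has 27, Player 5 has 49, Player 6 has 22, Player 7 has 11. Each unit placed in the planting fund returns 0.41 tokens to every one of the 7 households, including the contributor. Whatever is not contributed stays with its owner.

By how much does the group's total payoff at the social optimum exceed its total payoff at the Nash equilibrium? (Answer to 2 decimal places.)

458.15 tokens

The private return per contributed unit is 0.41 < 1 for everyone, so the Nash equilibrium is zero contribution and the group total is Σ E_j = 39 + 42 + 55 + 27 + 49 + 22 + 11 = 245.
Each contributed unit returns 2.870 to the group, so the social optimum is full contribution by everyone: group total = 2.870 × 245 = 703.15.
Efficiency loss = (2.870 − 1) × 245 = 458.15.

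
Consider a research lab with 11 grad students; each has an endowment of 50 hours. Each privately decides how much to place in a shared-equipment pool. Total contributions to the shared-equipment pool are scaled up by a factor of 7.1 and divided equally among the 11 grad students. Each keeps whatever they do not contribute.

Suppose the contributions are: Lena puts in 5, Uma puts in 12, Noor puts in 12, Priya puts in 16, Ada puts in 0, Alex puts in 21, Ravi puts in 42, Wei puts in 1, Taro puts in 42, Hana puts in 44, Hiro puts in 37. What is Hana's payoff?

Total contributed: 5 + 12 + 12 + 16 + 0 + 21 + 42 + 1 + 42 + 44 + 37 = 232.
Each receives 7.1 × 232 / 11 = 149.75 from the shared-equipment pool.
Hana keeps 50 − 44 = 6, so Hana's payoff is 6 + 149.75 = 155.75.

155.75 hours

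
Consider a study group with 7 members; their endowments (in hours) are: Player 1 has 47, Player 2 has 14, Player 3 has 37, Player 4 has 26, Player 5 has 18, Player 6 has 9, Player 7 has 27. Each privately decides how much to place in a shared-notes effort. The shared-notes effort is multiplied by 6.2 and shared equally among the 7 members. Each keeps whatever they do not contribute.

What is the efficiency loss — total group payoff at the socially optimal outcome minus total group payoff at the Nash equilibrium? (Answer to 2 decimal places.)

925.60 hours

The private return per contributed unit is 6.2/7 = 0.8857 < 1 for every player regardless of endowment, so the Nash equilibrium is zero contribution and the group total is Σ E_j = 47 + 14 + 37 + 26 + 18 + 9 + 27 = 178.
Each contributed unit returns 6.200 to the group, so the social optimum is full contribution by everyone: group total = 6.200 × 178 = 1103.60.
Efficiency loss = (6.200 − 1) × 178 = 925.60.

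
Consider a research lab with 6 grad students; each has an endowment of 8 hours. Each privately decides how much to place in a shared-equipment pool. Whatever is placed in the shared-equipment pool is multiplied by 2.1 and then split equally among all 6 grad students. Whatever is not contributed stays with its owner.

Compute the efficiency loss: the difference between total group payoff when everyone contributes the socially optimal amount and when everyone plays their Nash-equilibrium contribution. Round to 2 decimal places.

Each contributed unit returns 2.1/6 = 0.3500 to its contributor — below 1 — so contributing 0 is dominant for every player. At the Nash equilibrium everyone keeps their 8, and the group total is 6 × 8 = 48.
Each contributed unit returns 2.100 to the group as a whole (0.3500 to each of 6 players), which exceeds 1, so the social optimum is full contribution: group total = 2.100 × 48 = 100.80.
Efficiency loss = 100.80 − 48 = 52.80.

52.80 hours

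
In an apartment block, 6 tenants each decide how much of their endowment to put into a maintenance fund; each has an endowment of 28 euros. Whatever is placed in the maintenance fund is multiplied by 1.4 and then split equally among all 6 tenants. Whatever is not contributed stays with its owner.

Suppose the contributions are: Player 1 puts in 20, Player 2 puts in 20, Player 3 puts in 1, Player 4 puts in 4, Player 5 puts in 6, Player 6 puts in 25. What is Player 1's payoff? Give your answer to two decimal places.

25.73 euros

Total contributed: 20 + 20 + 1 + 4 + 6 + 25 = 76.
Each receives 1.4 × 76 / 6 = 17.73 from the maintenance fund.
Player 1 keeps 28 − 20 = 8, so Player 1's payoff is 8 + 17.73 = 25.73.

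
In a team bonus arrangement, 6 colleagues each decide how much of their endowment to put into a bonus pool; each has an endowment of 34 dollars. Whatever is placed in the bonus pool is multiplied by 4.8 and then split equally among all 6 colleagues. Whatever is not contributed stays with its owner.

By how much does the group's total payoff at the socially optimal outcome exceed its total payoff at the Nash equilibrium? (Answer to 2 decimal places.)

Each contributed unit returns 4.8/6 = 0.8000 to its contributor — below 1 — so contributing 0 is dominant for every player. At the Nash equilibrium everyone keeps their 34, and the group total is 6 × 34 = 204.
Each contributed unit returns 4.800 to the group as a whole (0.8000 to each of 6 players), which exceeds 1, so the social optimum is full contribution: group total = 4.800 × 204 = 979.20.
Efficiency loss = 979.20 − 204 = 775.20.

775.20 dollars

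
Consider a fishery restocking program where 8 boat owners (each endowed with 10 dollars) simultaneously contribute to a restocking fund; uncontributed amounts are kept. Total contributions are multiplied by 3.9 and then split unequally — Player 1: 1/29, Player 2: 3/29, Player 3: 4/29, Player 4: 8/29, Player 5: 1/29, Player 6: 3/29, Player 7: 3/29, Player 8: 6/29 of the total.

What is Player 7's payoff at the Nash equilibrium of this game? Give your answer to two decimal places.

Each unit j contributes comes back to j as 3.9 × (j's share), so j prefers to contribute only if that share exceeds 1/3.9 = 0.2564; otherwise keeping the unit dominates.
Only Player 4 (8/29) clears that bar, contributing 10; the remaining 7 contribute 0. Total contributed: 10.
Player 7 keeps 10 and receives 3.9 × 10 × 3/29 = 4.03 from the restocking fund, for a payoff of 14.03.

14.03 dollars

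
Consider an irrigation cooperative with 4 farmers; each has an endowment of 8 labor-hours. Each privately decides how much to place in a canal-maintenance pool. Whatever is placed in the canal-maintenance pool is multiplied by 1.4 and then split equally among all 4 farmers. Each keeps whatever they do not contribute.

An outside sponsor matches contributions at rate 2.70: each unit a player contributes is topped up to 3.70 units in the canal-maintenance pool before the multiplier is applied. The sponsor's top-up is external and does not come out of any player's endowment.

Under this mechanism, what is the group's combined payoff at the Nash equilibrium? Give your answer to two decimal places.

Under the mechanism each unit contributed yields 1.4 × 3.70 / 4 = 1.2950 back to its contributor per unit of net cost, which exceeds 1, making full contribution the dominant choice for everyone.
So the Nash equilibrium is full contribution by all 4; the group earns 1.4 × 3.70 × 32 = 165.76.

165.76 labor-hours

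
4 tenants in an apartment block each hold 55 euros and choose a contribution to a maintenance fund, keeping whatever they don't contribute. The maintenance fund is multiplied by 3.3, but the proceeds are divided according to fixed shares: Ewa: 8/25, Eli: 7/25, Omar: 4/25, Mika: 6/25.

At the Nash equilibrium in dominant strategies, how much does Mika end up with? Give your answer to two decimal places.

98.56 euros

A player with share s gets back 3.3·s per unit contributed, so full contribution is dominant for anyone with s > 1/3.3 = 0.3030 and zero contribution is dominant for anyone below.
Only Ewa (8/25) clears that bar, contributing 55; the remaining 3 contribute 0. Total contributed: 55.
Mika keeps 55 and receives 3.3 × 55 × 6/25 = 43.56 from the maintenance fund, for a payoff of 98.56.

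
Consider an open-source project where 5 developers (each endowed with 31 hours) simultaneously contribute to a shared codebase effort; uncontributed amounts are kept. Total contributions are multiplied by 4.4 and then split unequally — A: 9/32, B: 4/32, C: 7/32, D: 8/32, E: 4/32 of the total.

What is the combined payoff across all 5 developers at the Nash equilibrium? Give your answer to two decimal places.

365.80 hours

A player with share s gets back 4.4·s per unit contributed, so full contribution is dominant for anyone with s > 1/4.4 = 0.2273 and zero contribution is dominant for anyone below.
The shares above 0.2273 belong to A and D, contributing 31 each; the remaining 3 contribute 0. Total contributed: 62.
The shared codebase effort pays out 4.4 × 62 = 272.80 in total (split across the unequal shares, but the aggregate is all that matters for the group sum).
The 3 free-riders keep 31 each, adding 93. Group total = 93 + 272.80 = 365.80.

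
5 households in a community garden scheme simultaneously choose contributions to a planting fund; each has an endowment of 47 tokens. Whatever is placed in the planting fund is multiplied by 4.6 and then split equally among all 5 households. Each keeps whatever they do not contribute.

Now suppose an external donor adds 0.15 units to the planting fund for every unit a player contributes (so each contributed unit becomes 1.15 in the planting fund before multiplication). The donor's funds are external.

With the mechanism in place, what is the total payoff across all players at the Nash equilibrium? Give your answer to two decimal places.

1243.15 tokens

The effective private return per unit is now 4.6 × 1.15 / 5 = 1.0580 > 1, so every player's dominant strategy flips to full contribution.
So the Nash equilibrium is full contribution by all 5; the group earns 4.6 × 1.15 × 235 = 1243.15.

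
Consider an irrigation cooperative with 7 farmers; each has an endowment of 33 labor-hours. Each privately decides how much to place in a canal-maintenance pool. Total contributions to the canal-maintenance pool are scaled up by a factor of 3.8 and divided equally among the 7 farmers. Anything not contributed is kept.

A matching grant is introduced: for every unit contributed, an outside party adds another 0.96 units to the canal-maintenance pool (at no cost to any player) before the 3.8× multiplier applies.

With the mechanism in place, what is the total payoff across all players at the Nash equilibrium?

1720.49 labor-hours

Under the mechanism each unit contributed yields 3.8 × 1.96 / 7 = 1.0640 back to its contributor per unit of net cost, which exceeds 1, making full contribution the dominant choice for everyone.
At the Nash equilibrium everyone contributes 33. Group total payoff = 3.8 × 1.96 × 231 = 1720.49.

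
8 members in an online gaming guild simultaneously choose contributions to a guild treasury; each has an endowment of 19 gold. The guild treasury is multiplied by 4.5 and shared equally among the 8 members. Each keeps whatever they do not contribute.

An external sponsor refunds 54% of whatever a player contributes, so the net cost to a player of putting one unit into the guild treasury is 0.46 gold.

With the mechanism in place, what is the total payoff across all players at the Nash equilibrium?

Under the mechanism each unit contributed yields (4.5/8) / 0.46 = 1.2228 back to its contributor per unit of net cost, which exceeds 1, making full contribution the dominant choice for everyone.
At the Nash equilibrium everyone contributes 19. Group total payoff = 8 × (19 × 0.54 + 4.5 × 19) = 766.08.

766.08 gold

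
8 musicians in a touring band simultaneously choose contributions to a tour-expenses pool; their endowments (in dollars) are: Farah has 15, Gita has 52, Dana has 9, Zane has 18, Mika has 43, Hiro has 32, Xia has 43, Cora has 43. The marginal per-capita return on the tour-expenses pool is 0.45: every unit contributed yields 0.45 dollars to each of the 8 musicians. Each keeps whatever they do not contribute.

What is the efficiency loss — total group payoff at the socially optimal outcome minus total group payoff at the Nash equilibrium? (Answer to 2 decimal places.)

The private return per contributed unit is 0.45 < 1 for everyone, so the Nash equilibrium is zero contribution and the group total is Σ E_j = 15 + 52 + 9 + 18 + 43 + 32 + 43 + 43 = 255.
Each contributed unit returns 3.600 to the group, so the social optimum is full contribution by everyone: group total = 3.600 × 255 = 918.00.
Efficiency loss = (3.600 − 1) × 255 = 663.00.

663.00 dollars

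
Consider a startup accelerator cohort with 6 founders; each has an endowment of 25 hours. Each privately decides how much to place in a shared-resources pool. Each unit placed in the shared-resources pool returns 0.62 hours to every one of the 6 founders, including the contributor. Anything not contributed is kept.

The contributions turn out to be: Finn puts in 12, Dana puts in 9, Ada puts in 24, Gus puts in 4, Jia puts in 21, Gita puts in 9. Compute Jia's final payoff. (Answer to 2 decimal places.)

52.98 hours

Total contributed: 12 + 9 + 24 + 4 + 21 + 9 = 79.
Each receives 0.62 × 79 = 48.98 from the shared-resources pool.
Jia keeps 25 − 21 = 4, so Jia's payoff is 4 + 48.98 = 52.98.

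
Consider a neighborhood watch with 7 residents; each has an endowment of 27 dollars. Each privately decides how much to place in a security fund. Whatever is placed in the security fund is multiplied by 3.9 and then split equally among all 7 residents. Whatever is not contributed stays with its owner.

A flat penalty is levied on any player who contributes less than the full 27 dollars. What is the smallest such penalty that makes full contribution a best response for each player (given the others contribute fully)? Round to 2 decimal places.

11.96 dollars

Given the others contribute fully, the best deviation is to contribute 0 (any partial contribution still incurs the fine and gives up units whose private return 0.5571 is below 1).
Deviating from 27 to 0 saves 27 dollars but forfeits the deviator's share of the drop in the security fund: 3.9/7 × 27 = 15.04.
So the deviation gain is 27 − 15.04 = 11.96, and the fine must be at least 11.96 dollars to wipe it out.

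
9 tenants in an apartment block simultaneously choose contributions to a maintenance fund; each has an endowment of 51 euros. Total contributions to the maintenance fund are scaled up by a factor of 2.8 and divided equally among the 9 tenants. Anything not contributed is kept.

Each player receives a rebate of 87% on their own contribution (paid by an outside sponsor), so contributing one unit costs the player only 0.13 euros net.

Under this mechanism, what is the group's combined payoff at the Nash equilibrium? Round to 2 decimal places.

With the mechanism, a contributed unit returns (2.8/9) / 0.13 = 2.3932 per unit of net cost to the contributor — now above 1 — so contributing fully is weakly dominant for every player.
So the Nash equilibrium is full contribution by all 9; the group earns 9 × (51 × 0.87 + 2.8 × 51) = 1684.53.

1684.53 euros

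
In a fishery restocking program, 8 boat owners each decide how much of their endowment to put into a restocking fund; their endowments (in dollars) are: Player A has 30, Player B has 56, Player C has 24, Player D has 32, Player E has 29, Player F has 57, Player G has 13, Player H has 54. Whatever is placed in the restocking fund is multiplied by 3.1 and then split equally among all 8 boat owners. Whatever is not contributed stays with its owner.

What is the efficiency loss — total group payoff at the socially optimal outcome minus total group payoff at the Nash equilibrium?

619.50 dollars

The private return per contributed unit is 3.1/8 = 0.3875 < 1 for every player regardless of endowment, so the Nash equilibrium is zero contribution and the group total is Σ E_j = 30 + 56 + 24 + 32 + 29 + 57 + 13 + 54 = 295.
Each contributed unit returns 3.100 to the group, so the social optimum is full contribution by everyone: group total = 3.100 × 295 = 914.50.
Efficiency loss = (3.100 − 1) × 295 = 619.50.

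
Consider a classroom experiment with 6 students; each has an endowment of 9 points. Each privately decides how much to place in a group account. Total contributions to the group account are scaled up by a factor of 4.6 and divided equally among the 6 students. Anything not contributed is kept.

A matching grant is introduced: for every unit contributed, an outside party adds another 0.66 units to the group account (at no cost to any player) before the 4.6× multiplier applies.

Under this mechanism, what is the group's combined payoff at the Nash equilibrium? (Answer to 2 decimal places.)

412.34 points

Under the mechanism each unit contributed yields 4.6 × 1.66 / 6 = 1.2727 back to its contributor per unit of net cost, which exceeds 1, making full contribution the dominant choice for everyone.
So the Nash equilibrium is full contribution by all 6; the group earns 4.6 × 1.66 × 54 = 412.34.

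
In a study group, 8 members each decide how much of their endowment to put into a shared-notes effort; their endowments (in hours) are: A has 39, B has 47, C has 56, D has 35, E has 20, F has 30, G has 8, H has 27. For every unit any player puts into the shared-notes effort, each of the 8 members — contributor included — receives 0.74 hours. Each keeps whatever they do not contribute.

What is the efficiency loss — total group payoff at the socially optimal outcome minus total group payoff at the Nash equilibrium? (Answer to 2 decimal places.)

1289.04 hours

The private return per contributed unit is 0.74 < 1 for everyone, so the Nash equilibrium is zero contribution and the group total is Σ E_j = 39 + 47 + 56 + 35 + 20 + 30 + 8 + 27 = 262.
Each contributed unit returns 5.920 to the group, so the social optimum is full contribution by everyone: group total = 5.920 × 262 = 1551.04.
Efficiency loss = (5.920 − 1) × 262 = 1289.04.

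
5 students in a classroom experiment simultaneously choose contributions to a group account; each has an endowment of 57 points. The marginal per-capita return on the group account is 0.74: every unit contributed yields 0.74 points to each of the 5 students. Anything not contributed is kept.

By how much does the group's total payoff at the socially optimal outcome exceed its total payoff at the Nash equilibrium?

The private return per contributed unit is 0.74 < 1, so contributing 0 is dominant for every player. At the Nash equilibrium everyone keeps their 57, and the group total is 5 × 57 = 285.
Each contributed unit returns 3.700 to the group as a whole (0.74 to each of 5 players), which exceeds 1, so the social optimum is full contribution: group total = 3.700 × 285 = 1054.50.
Efficiency loss = 1054.50 − 285 = 769.50.

769.50 points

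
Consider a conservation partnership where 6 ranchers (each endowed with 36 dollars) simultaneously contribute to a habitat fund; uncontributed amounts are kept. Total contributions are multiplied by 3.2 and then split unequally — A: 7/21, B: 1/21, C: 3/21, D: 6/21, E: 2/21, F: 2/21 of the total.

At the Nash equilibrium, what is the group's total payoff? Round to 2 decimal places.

295.20 dollars

Player j's private return per contributed unit is 3.2 × (j's share). Contributing is weakly dominant for j when that share is at least 1/3.2 = 0.3125, and contributing 0 is dominant otherwise.
The only share above 0.3125 is A's 7/21, contributing 36; the remaining 5 contribute 0. Total contributed: 36.
The habitat fund pays out 3.2 × 36 = 115.20 in total (split across the unequal shares, but the aggregate is all that matters for the group sum).
The 5 free-riders keep 36 each, adding 180. Group total = 180 + 115.20 = 295.20.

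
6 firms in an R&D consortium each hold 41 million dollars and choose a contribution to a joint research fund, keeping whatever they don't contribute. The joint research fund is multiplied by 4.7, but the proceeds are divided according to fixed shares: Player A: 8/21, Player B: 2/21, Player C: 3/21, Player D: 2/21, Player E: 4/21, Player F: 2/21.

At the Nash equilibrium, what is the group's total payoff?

Each unit j contributes comes back to j as 4.7 × (j's share), so j prefers to contribute only if that share exceeds 1/4.7 = 0.2128; otherwise keeping the unit dominates.
The only share above 0.2128 is Player A's 8/21, contributing 41; the remaining 5 contribute 0. Total contributed: 41.
The joint research fund pays out 4.7 × 41 = 192.70 in total (split across the unequal shares, but the aggregate is all that matters for the group sum).
The 5 free-riders keep 41 each, adding 205. Group total = 205 + 192.70 = 397.70.

397.70 million dollars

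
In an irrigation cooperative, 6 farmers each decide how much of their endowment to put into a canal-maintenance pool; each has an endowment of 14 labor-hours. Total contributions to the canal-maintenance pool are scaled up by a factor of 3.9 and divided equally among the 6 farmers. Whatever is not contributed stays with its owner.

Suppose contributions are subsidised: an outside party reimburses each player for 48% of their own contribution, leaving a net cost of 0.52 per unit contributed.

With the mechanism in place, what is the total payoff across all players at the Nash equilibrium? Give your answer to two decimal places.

Under the mechanism each unit contributed yields (3.9/6) / 0.52 = 1.2500 back to its contributor per unit of net cost, which exceeds 1, making full contribution the dominant choice for everyone.
So the Nash equilibrium is full contribution by all 6; the group earns 6 × (14 × 0.48 + 3.9 × 14) = 367.92.

367.92 labor-hours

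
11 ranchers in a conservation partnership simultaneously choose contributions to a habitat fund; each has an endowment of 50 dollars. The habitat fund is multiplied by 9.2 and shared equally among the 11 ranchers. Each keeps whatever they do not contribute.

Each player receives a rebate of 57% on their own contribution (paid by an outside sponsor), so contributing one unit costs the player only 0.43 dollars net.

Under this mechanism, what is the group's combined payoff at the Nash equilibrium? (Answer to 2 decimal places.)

Under the mechanism each unit contributed yields (9.2/11) / 0.43 = 1.9450 back to its contributor per unit of net cost, which exceeds 1, making full contribution the dominant choice for everyone.
At the Nash equilibrium everyone contributes 50. Group total payoff = 11 × (50 × 0.57 + 9.2 × 50) = 5373.50.

5373.50 dollars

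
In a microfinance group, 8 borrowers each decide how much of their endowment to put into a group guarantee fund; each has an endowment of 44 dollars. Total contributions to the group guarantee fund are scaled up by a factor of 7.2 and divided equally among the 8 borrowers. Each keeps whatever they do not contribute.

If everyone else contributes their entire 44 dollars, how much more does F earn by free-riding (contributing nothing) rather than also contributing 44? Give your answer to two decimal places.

Switching from a contribution of 44 to 0 lets F keep an extra 44 dollars, but lowers the group guarantee fund by 44, which costs F their own share of that drop: 7.2/8 × 44 = 39.60.
Net gain = 44 − 39.60 = 4.40. The private return per contributed unit (0.9000) is below 1, so free-riding is indeed the best response regardless of what the others do.

4.40 dollars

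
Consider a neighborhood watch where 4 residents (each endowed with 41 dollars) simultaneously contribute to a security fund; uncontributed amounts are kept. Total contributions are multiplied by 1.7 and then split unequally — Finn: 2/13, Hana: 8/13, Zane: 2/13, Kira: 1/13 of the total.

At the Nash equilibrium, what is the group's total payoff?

192.70 dollars

For player j, contributing a unit is worthwhile iff 1.7 × (j's share) ≥ 1, i.e. iff j's share is at least 0.5882.
Only Hana (8/13) clears that bar, contributing 41; the remaining 3 contribute 0. Total contributed: 41.
The security fund pays out 1.7 × 41 = 69.70 in total (split across the unequal shares, but the aggregate is all that matters for the group sum).
The 3 free-riders keep 41 each, adding 123. Group total = 123 + 69.70 = 192.70.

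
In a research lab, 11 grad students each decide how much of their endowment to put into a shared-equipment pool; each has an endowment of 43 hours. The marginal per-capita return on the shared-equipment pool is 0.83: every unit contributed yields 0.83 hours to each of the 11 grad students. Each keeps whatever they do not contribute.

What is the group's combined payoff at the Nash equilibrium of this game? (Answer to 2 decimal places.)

The private return per contributed unit is 0.83 < 1, so contributing 0 is dominant for every player. At the Nash equilibrium everyone keeps their 43, and the group total is 11 × 43 = 473.

473.00 hours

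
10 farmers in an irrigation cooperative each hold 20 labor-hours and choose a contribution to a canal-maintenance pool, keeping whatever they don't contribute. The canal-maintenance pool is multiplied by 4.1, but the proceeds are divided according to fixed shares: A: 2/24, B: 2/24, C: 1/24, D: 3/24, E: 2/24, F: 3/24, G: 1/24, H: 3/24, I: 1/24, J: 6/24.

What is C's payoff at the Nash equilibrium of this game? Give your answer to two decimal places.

23.42 labor-hours

Each unit j contributes comes back to j as 4.1 × (j's share), so j prefers to contribute only if that share exceeds 1/4.1 = 0.2439; otherwise keeping the unit dominates.
J alone (share 6/24) is above the threshold, contributing 20; the remaining 9 contribute 0. Total contributed: 20.
C keeps 20 and receives 4.1 × 20 × 1/24 = 3.42 from the canal-maintenance pool, for a payoff of 23.42.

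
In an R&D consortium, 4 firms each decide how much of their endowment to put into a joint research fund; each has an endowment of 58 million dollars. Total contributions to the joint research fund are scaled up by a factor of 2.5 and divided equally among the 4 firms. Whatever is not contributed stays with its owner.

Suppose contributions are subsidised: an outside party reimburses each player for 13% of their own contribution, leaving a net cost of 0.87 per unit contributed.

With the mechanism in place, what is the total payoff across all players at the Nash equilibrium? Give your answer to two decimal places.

The effective private return is (2.5/4) / 0.87 = 0.7184, which is still under 1, so the mechanism doesn't change anyone's dominant strategy: zero contribution.
At the Nash equilibrium no one contributes; group total payoff = 4 × 58 = 232.

232.00 million dollars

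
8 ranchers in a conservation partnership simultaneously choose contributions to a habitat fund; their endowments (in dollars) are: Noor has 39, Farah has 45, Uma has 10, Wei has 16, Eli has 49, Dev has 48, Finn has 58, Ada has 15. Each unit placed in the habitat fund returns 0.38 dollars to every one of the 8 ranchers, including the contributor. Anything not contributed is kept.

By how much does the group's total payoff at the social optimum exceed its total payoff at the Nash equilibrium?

571.20 dollars

The private return per contributed unit is 0.38 < 1 for everyone, so the Nash equilibrium is zero contribution and the group total is Σ E_j = 39 + 45 + 10 + 16 + 49 + 48 + 58 + 15 = 280.
Each contributed unit returns 3.040 to the group, so the social optimum is full contribution by everyone: group total = 3.040 × 280 = 851.20.
Efficiency loss = (3.040 − 1) × 280 = 571.20.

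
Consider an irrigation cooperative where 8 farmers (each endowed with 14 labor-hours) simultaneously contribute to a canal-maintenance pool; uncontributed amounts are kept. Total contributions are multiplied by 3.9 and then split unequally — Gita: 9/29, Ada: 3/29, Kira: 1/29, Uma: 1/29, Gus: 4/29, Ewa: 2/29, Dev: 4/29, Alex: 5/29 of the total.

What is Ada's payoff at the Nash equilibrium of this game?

Player j's private return per contributed unit is 3.9 × (j's share). Contributing is weakly dominant for j when that share is at least 1/3.9 = 0.2564, and contributing 0 is dominant otherwise.
Only Gita (9/29) clears that bar, contributing 14; the remaining 7 contribute 0. Total contributed: 14.
Ada keeps 14 and receives 3.9 × 14 × 3/29 = 5.65 from the canal-maintenance pool, for a payoff of 19.65.

19.65 labor-hours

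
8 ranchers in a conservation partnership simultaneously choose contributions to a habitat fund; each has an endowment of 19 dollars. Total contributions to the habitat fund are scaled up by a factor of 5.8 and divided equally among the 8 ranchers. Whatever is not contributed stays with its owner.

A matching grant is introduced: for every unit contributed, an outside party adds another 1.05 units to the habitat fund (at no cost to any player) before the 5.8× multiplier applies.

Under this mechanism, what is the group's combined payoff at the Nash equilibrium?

The effective private return per unit is now 5.8 × 2.05 / 8 = 1.4863 > 1, so every player's dominant strategy flips to full contribution.
So the Nash equilibrium is full contribution by all 8; the group earns 5.8 × 2.05 × 152 = 1807.28.

1807.28 dollars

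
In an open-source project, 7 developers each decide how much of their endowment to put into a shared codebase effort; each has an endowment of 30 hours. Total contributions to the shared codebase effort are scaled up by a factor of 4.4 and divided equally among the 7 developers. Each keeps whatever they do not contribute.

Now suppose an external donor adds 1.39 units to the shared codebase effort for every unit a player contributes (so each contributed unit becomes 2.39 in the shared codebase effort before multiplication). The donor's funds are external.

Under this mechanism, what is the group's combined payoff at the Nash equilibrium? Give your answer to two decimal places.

With the mechanism, a contributed unit returns 4.4 × 2.39 / 7 = 1.5023 per unit of net cost to the contributor — now above 1 — so contributing fully is weakly dominant for every player.
At the Nash equilibrium everyone contributes 30. Group total payoff = 4.4 × 2.39 × 210 = 2208.36.

2208.36 hours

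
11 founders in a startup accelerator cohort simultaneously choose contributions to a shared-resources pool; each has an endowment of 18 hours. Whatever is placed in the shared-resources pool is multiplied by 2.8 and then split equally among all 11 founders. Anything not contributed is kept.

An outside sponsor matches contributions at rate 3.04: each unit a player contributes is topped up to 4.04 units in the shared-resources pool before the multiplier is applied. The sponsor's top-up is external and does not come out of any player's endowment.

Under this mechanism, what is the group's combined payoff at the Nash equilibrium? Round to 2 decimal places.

Under the mechanism each unit contributed yields 2.8 × 4.04 / 11 = 1.0284 back to its contributor per unit of net cost, which exceeds 1, making full contribution the dominant choice for everyone.
At the Nash equilibrium everyone contributes 18. Group total payoff = 2.8 × 4.04 × 198 = 2239.78.

2239.78 hours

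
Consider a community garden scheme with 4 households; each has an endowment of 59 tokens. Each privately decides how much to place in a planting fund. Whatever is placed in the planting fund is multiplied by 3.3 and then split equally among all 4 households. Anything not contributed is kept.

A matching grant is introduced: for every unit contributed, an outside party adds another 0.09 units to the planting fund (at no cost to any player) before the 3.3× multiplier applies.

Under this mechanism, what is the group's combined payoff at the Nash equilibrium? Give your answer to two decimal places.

The effective private return is 3.3 × 1.09 / 4 = 0.8993, which is still under 1, so the mechanism doesn't change anyone's dominant strategy: zero contribution.
Everyone keeps their endowment and the group total is 4 × 59 = 236.

236.00 tokens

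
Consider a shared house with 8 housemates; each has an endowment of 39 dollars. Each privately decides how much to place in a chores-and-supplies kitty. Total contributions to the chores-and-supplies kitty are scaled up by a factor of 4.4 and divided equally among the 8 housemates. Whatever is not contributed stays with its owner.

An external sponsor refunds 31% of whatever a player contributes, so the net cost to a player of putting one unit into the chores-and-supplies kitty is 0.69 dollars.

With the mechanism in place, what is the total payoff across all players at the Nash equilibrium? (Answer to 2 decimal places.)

The effective private return is (4.4/8) / 0.69 = 0.7971, which is still under 1, so the mechanism doesn't change anyone's dominant strategy: zero contribution.
Everyone keeps their endowment and the group total is 8 × 39 = 312.

312.00 dollars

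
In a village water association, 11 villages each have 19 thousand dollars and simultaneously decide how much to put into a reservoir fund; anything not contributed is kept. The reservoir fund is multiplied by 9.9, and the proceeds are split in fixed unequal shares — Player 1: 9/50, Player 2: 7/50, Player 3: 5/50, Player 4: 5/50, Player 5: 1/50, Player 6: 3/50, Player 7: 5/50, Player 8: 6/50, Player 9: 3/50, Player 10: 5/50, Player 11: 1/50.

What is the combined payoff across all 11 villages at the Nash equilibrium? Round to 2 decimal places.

716.30 thousand dollars

Player j's private return per contributed unit is 9.9 × (j's share). Contributing is weakly dominant for j when that share is at least 1/9.9 = 0.1010, and contributing 0 is dominant otherwise.
Player 1, Player 2 and Player 8 clear that bar, contributing 19 each; the remaining 8 contribute 0. Total contributed: 57.
The reservoir fund pays out 9.9 × 57 = 564.30 in total (split across the unequal shares, but the aggregate is all that matters for the group sum).
The 8 free-riders keep 19 each, adding 152. Group total = 152 + 564.30 = 716.30.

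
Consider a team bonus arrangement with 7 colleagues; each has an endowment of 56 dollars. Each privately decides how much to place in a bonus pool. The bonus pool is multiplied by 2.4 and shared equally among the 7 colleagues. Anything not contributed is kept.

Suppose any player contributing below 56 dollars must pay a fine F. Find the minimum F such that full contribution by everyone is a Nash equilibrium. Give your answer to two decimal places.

36.80 dollars

Given the others contribute fully, the best deviation is to contribute 0 (any partial contribution still incurs the fine and gives up units whose private return 0.3429 is below 1).
Deviating from 56 to 0 saves 56 dollars but forfeits the deviator's share of the drop in the bonus pool: 2.4/7 × 56 = 19.20.
So the deviation gain is 56 − 19.20 = 36.80, and the fine must be at least 36.80 dollars to wipe it out.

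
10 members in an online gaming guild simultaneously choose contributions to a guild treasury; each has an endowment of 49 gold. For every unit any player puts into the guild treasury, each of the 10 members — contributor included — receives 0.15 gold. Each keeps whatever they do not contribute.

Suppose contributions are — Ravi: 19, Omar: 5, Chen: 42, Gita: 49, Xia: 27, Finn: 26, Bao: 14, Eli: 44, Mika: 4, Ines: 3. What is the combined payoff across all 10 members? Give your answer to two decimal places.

Total contributed: 19 + 5 + 42 + 49 + 27 + 26 + 14 + 44 + 4 + 3 = 233; total kept: 10 × 49 − 233 = 257.
The guild treasury pays out 0.15 × 10 × 233 = 349.50 in aggregate.
Group total = 257 + 349.50 = 606.50.

606.50 gold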